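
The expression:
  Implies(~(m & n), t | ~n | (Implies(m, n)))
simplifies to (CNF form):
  True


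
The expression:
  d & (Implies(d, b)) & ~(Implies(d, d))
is never true.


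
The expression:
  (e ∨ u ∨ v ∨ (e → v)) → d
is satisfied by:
  {d: True}


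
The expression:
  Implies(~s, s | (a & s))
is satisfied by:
  {s: True}


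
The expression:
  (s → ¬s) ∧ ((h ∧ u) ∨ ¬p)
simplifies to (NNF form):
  ¬s ∧ (h ∨ ¬p) ∧ (u ∨ ¬p)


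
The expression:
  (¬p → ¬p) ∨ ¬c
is always true.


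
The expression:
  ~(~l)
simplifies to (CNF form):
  l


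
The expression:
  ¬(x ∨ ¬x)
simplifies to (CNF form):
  False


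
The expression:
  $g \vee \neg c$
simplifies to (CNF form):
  $g \vee \neg c$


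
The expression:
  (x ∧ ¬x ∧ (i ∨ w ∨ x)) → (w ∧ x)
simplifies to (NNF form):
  True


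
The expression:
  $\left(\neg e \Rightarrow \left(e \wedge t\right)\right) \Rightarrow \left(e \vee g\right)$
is always true.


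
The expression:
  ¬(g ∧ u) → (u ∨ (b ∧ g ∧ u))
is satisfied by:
  {u: True}


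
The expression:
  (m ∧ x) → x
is always true.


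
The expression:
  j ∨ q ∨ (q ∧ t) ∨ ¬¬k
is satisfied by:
  {k: True, q: True, j: True}
  {k: True, q: True, j: False}
  {k: True, j: True, q: False}
  {k: True, j: False, q: False}
  {q: True, j: True, k: False}
  {q: True, j: False, k: False}
  {j: True, q: False, k: False}


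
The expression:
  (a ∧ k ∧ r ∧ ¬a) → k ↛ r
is always true.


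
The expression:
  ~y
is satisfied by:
  {y: False}


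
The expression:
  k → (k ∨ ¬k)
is always true.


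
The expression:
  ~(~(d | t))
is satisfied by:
  {d: True, t: True}
  {d: True, t: False}
  {t: True, d: False}


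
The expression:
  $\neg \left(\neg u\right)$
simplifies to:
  $u$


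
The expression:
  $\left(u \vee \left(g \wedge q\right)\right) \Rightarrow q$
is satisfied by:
  {q: True, u: False}
  {u: False, q: False}
  {u: True, q: True}


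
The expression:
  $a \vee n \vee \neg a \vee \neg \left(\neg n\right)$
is always true.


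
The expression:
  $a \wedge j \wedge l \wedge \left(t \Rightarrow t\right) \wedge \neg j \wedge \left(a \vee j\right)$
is never true.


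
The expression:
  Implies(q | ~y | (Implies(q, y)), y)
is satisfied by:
  {y: True}


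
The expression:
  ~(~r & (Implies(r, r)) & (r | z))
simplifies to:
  r | ~z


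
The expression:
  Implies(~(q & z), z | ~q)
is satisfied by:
  {z: True, q: False}
  {q: False, z: False}
  {q: True, z: True}


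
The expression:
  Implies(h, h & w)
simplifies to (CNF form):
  w | ~h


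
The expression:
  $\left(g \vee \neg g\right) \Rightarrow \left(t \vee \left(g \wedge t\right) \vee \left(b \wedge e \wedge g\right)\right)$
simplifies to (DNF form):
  $t \vee \left(b \wedge e \wedge g\right)$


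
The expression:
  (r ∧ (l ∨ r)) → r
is always true.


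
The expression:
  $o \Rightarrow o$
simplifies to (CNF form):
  $\text{True}$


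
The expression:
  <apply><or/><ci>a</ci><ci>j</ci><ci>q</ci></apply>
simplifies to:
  <apply><or/><ci>a</ci><ci>j</ci><ci>q</ci></apply>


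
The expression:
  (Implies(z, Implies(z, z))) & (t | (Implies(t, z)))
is always true.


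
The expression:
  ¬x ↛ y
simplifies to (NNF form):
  y ∨ ¬x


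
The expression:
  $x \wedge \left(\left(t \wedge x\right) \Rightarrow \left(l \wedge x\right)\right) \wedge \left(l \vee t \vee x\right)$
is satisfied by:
  {l: True, x: True, t: False}
  {x: True, t: False, l: False}
  {l: True, t: True, x: True}


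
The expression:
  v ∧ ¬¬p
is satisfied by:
  {p: True, v: True}


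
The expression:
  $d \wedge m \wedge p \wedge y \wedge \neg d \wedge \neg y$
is never true.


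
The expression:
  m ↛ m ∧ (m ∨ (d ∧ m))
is never true.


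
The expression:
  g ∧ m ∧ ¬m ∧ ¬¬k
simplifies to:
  False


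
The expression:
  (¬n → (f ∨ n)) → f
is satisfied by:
  {f: True, n: False}
  {n: False, f: False}
  {n: True, f: True}


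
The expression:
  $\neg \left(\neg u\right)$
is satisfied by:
  {u: True}


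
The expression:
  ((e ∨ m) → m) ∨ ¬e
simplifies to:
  m ∨ ¬e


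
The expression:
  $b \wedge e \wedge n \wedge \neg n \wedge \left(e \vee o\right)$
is never true.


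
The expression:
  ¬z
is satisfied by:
  {z: False}


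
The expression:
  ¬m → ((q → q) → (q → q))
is always true.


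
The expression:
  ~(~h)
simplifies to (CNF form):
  h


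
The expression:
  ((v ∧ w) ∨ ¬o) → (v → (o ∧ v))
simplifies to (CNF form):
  o ∨ ¬v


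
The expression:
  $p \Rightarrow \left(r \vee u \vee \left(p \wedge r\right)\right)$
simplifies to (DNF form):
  $r \vee u \vee \neg p$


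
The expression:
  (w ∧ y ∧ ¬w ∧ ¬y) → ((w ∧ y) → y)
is always true.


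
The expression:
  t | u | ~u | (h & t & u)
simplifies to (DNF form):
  True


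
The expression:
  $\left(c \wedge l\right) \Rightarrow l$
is always true.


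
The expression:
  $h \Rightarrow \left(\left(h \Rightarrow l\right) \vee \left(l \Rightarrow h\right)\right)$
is always true.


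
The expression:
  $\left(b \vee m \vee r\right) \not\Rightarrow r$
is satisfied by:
  {b: True, m: True, r: False}
  {b: True, r: False, m: False}
  {m: True, r: False, b: False}


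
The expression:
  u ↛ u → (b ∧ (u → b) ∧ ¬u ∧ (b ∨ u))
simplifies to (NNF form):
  True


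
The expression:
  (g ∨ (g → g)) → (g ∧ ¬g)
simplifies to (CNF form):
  False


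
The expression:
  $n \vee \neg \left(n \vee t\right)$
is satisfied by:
  {n: True, t: False}
  {t: False, n: False}
  {t: True, n: True}


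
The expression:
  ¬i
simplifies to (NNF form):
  ¬i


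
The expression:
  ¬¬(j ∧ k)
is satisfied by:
  {j: True, k: True}


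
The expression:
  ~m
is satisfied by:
  {m: False}


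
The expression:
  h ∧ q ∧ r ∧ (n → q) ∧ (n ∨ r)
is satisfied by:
  {r: True, h: True, q: True}


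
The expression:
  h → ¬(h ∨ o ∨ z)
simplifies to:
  ¬h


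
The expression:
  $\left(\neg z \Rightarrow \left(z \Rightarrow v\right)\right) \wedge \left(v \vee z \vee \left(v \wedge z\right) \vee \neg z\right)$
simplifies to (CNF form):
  $\text{True}$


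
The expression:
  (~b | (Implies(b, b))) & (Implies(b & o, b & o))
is always true.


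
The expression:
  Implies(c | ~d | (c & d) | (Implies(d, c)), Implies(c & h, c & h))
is always true.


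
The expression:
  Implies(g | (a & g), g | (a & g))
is always true.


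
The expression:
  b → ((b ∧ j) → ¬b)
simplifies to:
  ¬b ∨ ¬j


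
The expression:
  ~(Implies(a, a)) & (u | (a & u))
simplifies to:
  False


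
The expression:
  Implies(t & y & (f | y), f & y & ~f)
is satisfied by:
  {t: False, y: False}
  {y: True, t: False}
  {t: True, y: False}


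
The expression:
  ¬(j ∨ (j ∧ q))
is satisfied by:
  {j: False}


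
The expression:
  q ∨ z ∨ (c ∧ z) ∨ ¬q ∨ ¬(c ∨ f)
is always true.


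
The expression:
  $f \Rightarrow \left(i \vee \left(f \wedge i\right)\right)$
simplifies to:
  $i \vee \neg f$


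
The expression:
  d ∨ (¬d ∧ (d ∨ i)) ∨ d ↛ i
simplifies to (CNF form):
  d ∨ i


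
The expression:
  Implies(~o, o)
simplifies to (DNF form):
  o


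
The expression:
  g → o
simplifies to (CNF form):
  o ∨ ¬g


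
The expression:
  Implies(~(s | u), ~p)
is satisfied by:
  {u: True, s: True, p: False}
  {u: True, p: False, s: False}
  {s: True, p: False, u: False}
  {s: False, p: False, u: False}
  {u: True, s: True, p: True}
  {u: True, p: True, s: False}
  {s: True, p: True, u: False}


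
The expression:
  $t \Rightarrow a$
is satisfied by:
  {a: True, t: False}
  {t: False, a: False}
  {t: True, a: True}


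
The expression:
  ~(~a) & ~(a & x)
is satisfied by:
  {a: True, x: False}


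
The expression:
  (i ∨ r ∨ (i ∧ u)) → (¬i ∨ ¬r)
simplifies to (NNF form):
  ¬i ∨ ¬r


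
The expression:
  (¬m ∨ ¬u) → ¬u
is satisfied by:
  {m: True, u: False}
  {u: False, m: False}
  {u: True, m: True}


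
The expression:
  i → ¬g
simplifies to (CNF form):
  ¬g ∨ ¬i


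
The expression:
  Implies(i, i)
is always true.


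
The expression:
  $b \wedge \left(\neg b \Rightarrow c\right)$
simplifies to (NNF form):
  $b$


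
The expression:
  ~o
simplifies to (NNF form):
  ~o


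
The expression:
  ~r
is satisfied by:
  {r: False}


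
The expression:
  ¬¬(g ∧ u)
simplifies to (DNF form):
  g ∧ u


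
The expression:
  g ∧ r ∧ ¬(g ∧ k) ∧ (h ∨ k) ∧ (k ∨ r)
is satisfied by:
  {r: True, h: True, g: True, k: False}


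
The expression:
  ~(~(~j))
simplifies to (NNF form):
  ~j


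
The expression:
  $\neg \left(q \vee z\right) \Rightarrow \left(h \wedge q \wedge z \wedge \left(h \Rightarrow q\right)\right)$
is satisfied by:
  {q: True, z: True}
  {q: True, z: False}
  {z: True, q: False}


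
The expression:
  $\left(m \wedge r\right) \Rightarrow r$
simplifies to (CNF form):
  $\text{True}$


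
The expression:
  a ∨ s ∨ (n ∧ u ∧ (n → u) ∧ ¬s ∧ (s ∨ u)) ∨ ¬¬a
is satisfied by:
  {a: True, u: True, s: True, n: True}
  {a: True, u: True, s: True, n: False}
  {a: True, s: True, n: True, u: False}
  {a: True, s: True, n: False, u: False}
  {a: True, u: True, n: True, s: False}
  {a: True, u: True, n: False, s: False}
  {a: True, n: True, s: False, u: False}
  {a: True, n: False, s: False, u: False}
  {u: True, s: True, n: True, a: False}
  {u: True, s: True, n: False, a: False}
  {s: True, n: True, a: False, u: False}
  {s: True, a: False, n: False, u: False}
  {u: True, n: True, a: False, s: False}


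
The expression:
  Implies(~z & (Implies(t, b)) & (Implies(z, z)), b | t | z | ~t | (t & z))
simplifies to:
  True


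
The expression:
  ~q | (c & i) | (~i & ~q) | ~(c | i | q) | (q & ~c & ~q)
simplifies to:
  ~q | (c & i)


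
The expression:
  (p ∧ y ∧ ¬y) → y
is always true.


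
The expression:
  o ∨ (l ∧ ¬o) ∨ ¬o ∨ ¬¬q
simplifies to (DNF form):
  True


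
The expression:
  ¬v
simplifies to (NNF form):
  ¬v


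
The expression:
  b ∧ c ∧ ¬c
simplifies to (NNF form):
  False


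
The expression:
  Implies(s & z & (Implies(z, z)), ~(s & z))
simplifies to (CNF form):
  ~s | ~z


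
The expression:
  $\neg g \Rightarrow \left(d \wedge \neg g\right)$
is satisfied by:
  {d: True, g: True}
  {d: True, g: False}
  {g: True, d: False}


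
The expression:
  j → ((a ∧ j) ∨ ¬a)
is always true.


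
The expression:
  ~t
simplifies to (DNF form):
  ~t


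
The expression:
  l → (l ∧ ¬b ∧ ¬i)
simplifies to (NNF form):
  (¬b ∧ ¬i) ∨ ¬l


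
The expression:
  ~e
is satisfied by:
  {e: False}


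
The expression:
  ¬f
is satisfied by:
  {f: False}


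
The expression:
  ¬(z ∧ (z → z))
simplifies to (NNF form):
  ¬z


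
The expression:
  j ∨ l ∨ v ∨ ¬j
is always true.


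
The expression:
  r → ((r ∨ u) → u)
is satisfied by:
  {u: True, r: False}
  {r: False, u: False}
  {r: True, u: True}


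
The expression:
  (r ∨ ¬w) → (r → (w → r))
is always true.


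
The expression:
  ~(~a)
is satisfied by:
  {a: True}


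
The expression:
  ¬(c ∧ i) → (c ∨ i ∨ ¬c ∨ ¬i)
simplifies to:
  True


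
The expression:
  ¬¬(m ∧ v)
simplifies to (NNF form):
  m ∧ v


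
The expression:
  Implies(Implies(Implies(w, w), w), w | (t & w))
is always true.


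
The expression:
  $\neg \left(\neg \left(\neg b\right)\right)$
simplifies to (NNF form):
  $\neg b$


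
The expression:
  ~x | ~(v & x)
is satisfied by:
  {v: False, x: False}
  {x: True, v: False}
  {v: True, x: False}


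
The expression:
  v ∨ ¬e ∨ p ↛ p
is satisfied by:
  {v: True, e: False}
  {e: False, v: False}
  {e: True, v: True}


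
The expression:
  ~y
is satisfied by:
  {y: False}


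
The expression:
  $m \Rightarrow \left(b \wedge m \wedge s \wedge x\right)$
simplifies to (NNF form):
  $\left(b \wedge s \wedge x\right) \vee \neg m$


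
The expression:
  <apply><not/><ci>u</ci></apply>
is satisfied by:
  {u: False}


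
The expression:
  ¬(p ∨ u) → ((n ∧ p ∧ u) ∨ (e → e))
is always true.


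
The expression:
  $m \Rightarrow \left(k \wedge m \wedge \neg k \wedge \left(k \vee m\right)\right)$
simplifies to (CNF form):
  $\neg m$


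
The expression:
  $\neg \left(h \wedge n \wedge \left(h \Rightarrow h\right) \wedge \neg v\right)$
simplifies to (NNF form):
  $v \vee \neg h \vee \neg n$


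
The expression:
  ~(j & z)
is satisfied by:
  {z: False, j: False}
  {j: True, z: False}
  {z: True, j: False}


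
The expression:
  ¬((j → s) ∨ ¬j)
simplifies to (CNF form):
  j ∧ ¬s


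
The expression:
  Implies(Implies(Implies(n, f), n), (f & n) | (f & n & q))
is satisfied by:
  {f: True, n: False}
  {n: False, f: False}
  {n: True, f: True}


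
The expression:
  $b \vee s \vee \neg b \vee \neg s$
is always true.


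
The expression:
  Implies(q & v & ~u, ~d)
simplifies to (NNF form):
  u | ~d | ~q | ~v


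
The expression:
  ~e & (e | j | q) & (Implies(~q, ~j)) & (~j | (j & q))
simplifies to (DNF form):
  q & ~e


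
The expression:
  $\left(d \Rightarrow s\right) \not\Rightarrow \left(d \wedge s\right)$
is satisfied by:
  {d: False}


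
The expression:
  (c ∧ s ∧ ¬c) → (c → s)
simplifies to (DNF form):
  True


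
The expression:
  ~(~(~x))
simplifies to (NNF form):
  ~x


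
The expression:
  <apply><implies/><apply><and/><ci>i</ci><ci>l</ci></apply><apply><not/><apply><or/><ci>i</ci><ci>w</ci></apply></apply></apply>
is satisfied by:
  {l: False, i: False}
  {i: True, l: False}
  {l: True, i: False}


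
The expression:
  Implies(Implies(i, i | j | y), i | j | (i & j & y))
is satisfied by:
  {i: True, j: True}
  {i: True, j: False}
  {j: True, i: False}


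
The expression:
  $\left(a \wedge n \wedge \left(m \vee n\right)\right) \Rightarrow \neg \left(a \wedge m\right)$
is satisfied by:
  {m: False, n: False, a: False}
  {a: True, m: False, n: False}
  {n: True, m: False, a: False}
  {a: True, n: True, m: False}
  {m: True, a: False, n: False}
  {a: True, m: True, n: False}
  {n: True, m: True, a: False}


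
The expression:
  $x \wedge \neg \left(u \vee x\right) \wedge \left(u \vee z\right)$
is never true.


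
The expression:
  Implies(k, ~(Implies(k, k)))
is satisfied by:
  {k: False}


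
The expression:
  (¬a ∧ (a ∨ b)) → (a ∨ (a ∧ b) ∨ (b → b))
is always true.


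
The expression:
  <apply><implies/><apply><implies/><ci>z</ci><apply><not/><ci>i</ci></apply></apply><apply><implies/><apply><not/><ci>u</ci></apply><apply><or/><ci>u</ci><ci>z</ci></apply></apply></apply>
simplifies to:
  <apply><or/><ci>u</ci><ci>z</ci></apply>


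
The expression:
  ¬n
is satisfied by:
  {n: False}


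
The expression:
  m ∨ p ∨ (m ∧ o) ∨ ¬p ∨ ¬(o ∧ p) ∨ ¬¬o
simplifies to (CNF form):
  True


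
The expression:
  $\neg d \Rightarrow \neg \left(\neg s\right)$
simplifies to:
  $d \vee s$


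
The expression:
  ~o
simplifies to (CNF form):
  ~o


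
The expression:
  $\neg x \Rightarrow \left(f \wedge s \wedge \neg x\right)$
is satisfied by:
  {x: True, s: True, f: True}
  {x: True, s: True, f: False}
  {x: True, f: True, s: False}
  {x: True, f: False, s: False}
  {s: True, f: True, x: False}


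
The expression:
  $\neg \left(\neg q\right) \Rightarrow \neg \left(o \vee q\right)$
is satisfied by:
  {q: False}


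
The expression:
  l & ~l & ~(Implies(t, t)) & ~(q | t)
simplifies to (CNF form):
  False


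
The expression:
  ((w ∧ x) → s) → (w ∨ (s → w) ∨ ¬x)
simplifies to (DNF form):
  w ∨ ¬s ∨ ¬x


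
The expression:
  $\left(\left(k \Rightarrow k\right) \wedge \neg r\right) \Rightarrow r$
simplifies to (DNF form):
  $r$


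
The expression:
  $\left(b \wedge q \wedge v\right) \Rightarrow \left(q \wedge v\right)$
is always true.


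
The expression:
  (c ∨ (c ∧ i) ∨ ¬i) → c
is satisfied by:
  {i: True, c: True}
  {i: True, c: False}
  {c: True, i: False}


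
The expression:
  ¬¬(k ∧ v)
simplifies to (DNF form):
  k ∧ v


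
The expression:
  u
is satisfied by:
  {u: True}


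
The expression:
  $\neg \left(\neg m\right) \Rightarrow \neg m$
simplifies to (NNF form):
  $\neg m$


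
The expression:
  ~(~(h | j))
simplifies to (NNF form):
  h | j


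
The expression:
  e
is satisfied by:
  {e: True}


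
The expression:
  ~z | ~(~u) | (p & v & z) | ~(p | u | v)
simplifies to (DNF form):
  u | ~z | (p & v) | (~p & ~v)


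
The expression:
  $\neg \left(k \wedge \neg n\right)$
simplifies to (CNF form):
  $n \vee \neg k$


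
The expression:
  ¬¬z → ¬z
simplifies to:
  ¬z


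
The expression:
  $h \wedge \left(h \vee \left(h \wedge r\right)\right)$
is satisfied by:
  {h: True}


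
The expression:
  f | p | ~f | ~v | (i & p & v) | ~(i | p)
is always true.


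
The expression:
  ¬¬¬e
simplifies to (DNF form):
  ¬e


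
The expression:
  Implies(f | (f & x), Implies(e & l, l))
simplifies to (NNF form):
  True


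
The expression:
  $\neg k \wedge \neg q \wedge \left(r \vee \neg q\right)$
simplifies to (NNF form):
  $\neg k \wedge \neg q$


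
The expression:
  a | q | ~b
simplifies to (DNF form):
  a | q | ~b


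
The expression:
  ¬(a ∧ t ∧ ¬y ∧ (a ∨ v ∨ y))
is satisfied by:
  {y: True, t: False, a: False}
  {t: False, a: False, y: False}
  {y: True, a: True, t: False}
  {a: True, t: False, y: False}
  {y: True, t: True, a: False}
  {t: True, y: False, a: False}
  {y: True, a: True, t: True}


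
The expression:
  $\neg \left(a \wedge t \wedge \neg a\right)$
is always true.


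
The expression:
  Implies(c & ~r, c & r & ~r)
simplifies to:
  r | ~c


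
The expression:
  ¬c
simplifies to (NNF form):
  ¬c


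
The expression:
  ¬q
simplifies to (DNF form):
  ¬q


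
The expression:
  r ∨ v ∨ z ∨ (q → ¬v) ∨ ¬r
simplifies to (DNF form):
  True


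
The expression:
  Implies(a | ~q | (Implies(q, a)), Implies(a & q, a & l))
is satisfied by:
  {l: True, a: False, q: False}
  {l: False, a: False, q: False}
  {q: True, l: True, a: False}
  {q: True, l: False, a: False}
  {a: True, l: True, q: False}
  {a: True, l: False, q: False}
  {a: True, q: True, l: True}


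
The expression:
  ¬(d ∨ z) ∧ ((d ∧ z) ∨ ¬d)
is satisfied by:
  {d: False, z: False}


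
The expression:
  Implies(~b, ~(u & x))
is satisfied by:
  {b: True, u: False, x: False}
  {u: False, x: False, b: False}
  {b: True, x: True, u: False}
  {x: True, u: False, b: False}
  {b: True, u: True, x: False}
  {u: True, b: False, x: False}
  {b: True, x: True, u: True}


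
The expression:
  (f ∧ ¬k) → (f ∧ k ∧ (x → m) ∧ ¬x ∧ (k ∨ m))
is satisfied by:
  {k: True, f: False}
  {f: False, k: False}
  {f: True, k: True}


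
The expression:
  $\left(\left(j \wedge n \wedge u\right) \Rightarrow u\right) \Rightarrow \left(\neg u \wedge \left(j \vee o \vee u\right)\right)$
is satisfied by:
  {o: True, j: True, u: False}
  {o: True, u: False, j: False}
  {j: True, u: False, o: False}


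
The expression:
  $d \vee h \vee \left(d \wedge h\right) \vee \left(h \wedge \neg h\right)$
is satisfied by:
  {d: True, h: True}
  {d: True, h: False}
  {h: True, d: False}


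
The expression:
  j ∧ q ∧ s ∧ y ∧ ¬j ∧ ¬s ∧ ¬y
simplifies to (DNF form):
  False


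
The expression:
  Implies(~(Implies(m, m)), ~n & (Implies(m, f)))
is always true.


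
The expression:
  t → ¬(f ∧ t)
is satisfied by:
  {t: False, f: False}
  {f: True, t: False}
  {t: True, f: False}


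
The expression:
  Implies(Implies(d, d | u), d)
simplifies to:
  d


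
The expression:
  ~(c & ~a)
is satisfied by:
  {a: True, c: False}
  {c: False, a: False}
  {c: True, a: True}


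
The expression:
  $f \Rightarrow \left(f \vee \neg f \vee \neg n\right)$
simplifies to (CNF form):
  $\text{True}$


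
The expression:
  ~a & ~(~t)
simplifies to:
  t & ~a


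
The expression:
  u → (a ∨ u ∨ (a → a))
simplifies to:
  True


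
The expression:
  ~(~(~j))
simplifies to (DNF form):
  ~j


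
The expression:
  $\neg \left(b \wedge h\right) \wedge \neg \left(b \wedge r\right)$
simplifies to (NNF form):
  $\left(\neg h \wedge \neg r\right) \vee \neg b$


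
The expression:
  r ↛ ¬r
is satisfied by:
  {r: True}


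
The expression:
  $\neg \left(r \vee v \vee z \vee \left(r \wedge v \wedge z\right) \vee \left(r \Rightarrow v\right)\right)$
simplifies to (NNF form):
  $\text{False}$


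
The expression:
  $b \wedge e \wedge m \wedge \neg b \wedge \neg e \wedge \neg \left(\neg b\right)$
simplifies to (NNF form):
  $\text{False}$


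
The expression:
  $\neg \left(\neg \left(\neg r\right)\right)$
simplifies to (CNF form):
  $\neg r$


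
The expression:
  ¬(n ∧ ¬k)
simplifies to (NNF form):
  k ∨ ¬n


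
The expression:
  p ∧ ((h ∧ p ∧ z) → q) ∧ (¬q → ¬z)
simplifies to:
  p ∧ (q ∨ ¬z)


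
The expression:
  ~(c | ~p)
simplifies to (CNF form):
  p & ~c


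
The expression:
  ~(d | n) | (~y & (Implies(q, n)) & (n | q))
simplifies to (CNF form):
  (n | ~d) & (n | ~n) & (~d | ~y) & (~n | ~y)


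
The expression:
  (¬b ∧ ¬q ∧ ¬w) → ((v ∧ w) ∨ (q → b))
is always true.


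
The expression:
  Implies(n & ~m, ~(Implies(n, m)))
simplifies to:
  True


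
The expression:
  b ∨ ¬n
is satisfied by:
  {b: True, n: False}
  {n: False, b: False}
  {n: True, b: True}


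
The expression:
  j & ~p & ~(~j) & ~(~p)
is never true.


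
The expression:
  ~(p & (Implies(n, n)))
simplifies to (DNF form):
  ~p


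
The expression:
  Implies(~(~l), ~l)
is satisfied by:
  {l: False}


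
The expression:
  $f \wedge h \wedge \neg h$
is never true.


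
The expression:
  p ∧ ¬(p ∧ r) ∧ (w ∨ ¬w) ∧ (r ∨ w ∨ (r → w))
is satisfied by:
  {p: True, r: False}


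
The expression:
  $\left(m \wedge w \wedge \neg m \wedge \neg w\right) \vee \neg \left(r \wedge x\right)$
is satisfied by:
  {x: False, r: False}
  {r: True, x: False}
  {x: True, r: False}


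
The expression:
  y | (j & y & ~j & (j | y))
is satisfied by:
  {y: True}


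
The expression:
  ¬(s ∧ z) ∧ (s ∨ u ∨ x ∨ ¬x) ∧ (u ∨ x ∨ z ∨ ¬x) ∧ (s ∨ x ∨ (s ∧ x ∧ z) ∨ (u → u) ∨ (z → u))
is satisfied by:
  {s: False, z: False}
  {z: True, s: False}
  {s: True, z: False}


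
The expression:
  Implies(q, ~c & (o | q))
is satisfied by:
  {c: False, q: False}
  {q: True, c: False}
  {c: True, q: False}


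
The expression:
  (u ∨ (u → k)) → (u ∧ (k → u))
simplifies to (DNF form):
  u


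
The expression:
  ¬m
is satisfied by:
  {m: False}


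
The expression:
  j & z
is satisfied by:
  {z: True, j: True}


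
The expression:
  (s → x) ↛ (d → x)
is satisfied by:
  {d: True, x: False, s: False}


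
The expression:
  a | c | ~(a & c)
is always true.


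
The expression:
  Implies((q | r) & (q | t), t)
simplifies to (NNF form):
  t | ~q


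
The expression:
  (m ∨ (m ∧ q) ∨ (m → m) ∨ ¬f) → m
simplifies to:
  m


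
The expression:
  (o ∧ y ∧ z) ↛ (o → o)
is never true.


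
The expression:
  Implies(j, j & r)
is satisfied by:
  {r: True, j: False}
  {j: False, r: False}
  {j: True, r: True}


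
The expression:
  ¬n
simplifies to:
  ¬n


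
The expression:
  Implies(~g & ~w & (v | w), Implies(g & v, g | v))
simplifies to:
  True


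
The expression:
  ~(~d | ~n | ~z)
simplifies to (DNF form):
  d & n & z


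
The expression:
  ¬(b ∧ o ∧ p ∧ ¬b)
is always true.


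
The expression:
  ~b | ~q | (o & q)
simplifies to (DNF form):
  o | ~b | ~q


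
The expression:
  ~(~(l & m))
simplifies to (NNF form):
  l & m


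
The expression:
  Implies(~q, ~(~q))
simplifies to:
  q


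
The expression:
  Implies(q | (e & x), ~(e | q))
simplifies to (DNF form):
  (~e & ~q) | (~q & ~x)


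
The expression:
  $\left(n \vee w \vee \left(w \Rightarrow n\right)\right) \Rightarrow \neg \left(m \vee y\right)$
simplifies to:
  $\neg m \wedge \neg y$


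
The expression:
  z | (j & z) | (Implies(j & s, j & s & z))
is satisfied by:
  {z: True, s: False, j: False}
  {s: False, j: False, z: False}
  {j: True, z: True, s: False}
  {j: True, s: False, z: False}
  {z: True, s: True, j: False}
  {s: True, z: False, j: False}
  {j: True, s: True, z: True}


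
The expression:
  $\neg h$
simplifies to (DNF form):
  $\neg h$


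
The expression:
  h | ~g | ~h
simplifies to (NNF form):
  True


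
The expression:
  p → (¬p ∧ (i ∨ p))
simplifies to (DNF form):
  ¬p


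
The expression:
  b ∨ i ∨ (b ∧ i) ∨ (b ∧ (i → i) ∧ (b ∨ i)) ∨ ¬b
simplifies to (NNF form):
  True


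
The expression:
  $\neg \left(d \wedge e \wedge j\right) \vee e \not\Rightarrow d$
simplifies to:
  $\neg d \vee \neg e \vee \neg j$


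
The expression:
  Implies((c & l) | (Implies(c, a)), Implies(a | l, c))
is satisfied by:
  {c: True, a: False, l: False}
  {c: True, l: True, a: False}
  {c: True, a: True, l: False}
  {c: True, l: True, a: True}
  {l: False, a: False, c: False}


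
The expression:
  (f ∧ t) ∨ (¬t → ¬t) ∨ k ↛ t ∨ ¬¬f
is always true.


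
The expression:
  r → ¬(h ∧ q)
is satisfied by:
  {h: False, q: False, r: False}
  {r: True, h: False, q: False}
  {q: True, h: False, r: False}
  {r: True, q: True, h: False}
  {h: True, r: False, q: False}
  {r: True, h: True, q: False}
  {q: True, h: True, r: False}


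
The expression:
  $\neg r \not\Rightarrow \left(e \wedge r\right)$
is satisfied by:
  {r: False}


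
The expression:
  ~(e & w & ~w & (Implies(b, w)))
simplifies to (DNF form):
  True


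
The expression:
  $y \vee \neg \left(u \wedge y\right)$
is always true.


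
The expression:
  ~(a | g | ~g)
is never true.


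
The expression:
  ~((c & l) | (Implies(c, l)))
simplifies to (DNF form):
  c & ~l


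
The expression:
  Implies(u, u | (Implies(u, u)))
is always true.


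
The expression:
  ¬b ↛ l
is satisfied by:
  {l: True, b: False}
  {b: False, l: False}
  {b: True, l: True}


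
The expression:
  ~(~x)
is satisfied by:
  {x: True}


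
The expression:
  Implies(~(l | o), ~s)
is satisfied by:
  {o: True, l: True, s: False}
  {o: True, s: False, l: False}
  {l: True, s: False, o: False}
  {l: False, s: False, o: False}
  {o: True, l: True, s: True}
  {o: True, s: True, l: False}
  {l: True, s: True, o: False}


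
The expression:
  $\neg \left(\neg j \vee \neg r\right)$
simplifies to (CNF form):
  $j \wedge r$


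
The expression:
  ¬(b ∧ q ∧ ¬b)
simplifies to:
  True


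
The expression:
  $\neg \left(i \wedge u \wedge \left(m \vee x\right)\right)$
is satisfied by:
  {x: False, u: False, i: False, m: False}
  {m: True, x: False, u: False, i: False}
  {x: True, m: False, u: False, i: False}
  {m: True, x: True, u: False, i: False}
  {i: True, m: False, x: False, u: False}
  {i: True, m: True, x: False, u: False}
  {i: True, x: True, m: False, u: False}
  {i: True, m: True, x: True, u: False}
  {u: True, i: False, x: False, m: False}
  {u: True, m: True, i: False, x: False}
  {u: True, x: True, i: False, m: False}
  {m: True, u: True, x: True, i: False}
  {u: True, i: True, m: False, x: False}


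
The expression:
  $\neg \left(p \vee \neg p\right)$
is never true.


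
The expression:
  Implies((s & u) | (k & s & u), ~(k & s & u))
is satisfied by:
  {s: False, k: False, u: False}
  {u: True, s: False, k: False}
  {k: True, s: False, u: False}
  {u: True, k: True, s: False}
  {s: True, u: False, k: False}
  {u: True, s: True, k: False}
  {k: True, s: True, u: False}


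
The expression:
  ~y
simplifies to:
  ~y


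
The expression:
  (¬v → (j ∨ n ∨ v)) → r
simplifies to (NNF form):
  r ∨ (¬j ∧ ¬n ∧ ¬v)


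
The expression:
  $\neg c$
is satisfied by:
  {c: False}


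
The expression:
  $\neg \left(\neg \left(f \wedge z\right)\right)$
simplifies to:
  $f \wedge z$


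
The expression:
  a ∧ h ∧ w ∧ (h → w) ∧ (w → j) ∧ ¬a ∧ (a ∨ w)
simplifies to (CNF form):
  False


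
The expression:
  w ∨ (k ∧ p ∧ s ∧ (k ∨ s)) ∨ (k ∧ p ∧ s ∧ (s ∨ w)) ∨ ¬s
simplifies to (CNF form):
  (k ∨ w ∨ ¬s) ∧ (p ∨ w ∨ ¬s)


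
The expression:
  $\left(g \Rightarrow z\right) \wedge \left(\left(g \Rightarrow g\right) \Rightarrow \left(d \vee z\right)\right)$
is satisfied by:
  {d: True, z: True, g: False}
  {z: True, g: False, d: False}
  {d: True, z: True, g: True}
  {z: True, g: True, d: False}
  {d: True, g: False, z: False}


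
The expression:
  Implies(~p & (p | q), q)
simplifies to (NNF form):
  True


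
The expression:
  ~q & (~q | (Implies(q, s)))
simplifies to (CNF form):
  ~q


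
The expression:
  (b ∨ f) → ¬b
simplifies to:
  ¬b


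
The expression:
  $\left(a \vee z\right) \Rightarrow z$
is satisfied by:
  {z: True, a: False}
  {a: False, z: False}
  {a: True, z: True}


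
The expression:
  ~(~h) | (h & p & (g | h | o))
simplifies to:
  h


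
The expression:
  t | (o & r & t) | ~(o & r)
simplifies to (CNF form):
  t | ~o | ~r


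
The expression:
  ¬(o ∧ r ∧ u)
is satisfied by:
  {u: False, o: False, r: False}
  {r: True, u: False, o: False}
  {o: True, u: False, r: False}
  {r: True, o: True, u: False}
  {u: True, r: False, o: False}
  {r: True, u: True, o: False}
  {o: True, u: True, r: False}


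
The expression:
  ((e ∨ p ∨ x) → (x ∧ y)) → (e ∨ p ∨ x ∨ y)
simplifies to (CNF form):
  e ∨ p ∨ x ∨ y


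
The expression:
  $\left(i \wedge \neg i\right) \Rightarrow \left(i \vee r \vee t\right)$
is always true.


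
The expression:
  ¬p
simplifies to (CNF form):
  ¬p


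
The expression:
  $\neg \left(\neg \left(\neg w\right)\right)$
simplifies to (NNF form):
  $\neg w$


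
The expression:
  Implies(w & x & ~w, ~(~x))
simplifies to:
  True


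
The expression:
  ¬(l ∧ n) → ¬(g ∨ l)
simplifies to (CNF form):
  (l ∨ ¬g) ∧ (l ∨ ¬l) ∧ (n ∨ ¬g) ∧ (n ∨ ¬l)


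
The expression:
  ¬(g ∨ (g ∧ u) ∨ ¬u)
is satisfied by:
  {u: True, g: False}


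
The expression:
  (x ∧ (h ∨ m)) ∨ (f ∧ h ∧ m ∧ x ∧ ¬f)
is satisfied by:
  {m: True, h: True, x: True}
  {m: True, x: True, h: False}
  {h: True, x: True, m: False}


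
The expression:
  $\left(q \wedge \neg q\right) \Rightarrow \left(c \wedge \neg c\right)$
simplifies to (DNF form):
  $\text{True}$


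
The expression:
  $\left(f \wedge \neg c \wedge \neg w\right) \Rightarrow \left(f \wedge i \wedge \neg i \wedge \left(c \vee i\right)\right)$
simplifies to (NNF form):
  $c \vee w \vee \neg f$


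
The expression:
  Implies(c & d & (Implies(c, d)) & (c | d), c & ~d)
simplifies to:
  ~c | ~d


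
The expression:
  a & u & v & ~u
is never true.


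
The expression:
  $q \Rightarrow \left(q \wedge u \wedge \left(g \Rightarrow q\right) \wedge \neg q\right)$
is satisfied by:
  {q: False}


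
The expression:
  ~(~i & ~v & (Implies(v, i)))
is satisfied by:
  {i: True, v: True}
  {i: True, v: False}
  {v: True, i: False}


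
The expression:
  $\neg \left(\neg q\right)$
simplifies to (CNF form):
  $q$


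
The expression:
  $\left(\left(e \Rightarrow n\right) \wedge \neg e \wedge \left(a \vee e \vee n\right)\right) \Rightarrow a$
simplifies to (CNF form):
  $a \vee e \vee \neg n$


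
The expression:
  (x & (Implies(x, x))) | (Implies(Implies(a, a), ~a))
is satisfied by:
  {x: True, a: False}
  {a: False, x: False}
  {a: True, x: True}


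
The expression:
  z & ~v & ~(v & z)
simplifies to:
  z & ~v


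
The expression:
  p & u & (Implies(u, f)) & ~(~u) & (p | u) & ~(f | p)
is never true.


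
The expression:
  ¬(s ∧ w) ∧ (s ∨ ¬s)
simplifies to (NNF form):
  ¬s ∨ ¬w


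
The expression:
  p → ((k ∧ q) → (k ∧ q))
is always true.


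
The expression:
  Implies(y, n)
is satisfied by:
  {n: True, y: False}
  {y: False, n: False}
  {y: True, n: True}


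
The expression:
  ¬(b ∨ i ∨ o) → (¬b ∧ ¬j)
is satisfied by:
  {i: True, b: True, o: True, j: False}
  {i: True, b: True, o: False, j: False}
  {i: True, o: True, b: False, j: False}
  {i: True, o: False, b: False, j: False}
  {b: True, o: True, i: False, j: False}
  {b: True, i: False, o: False, j: False}
  {b: False, o: True, i: False, j: False}
  {b: False, i: False, o: False, j: False}
  {i: True, j: True, b: True, o: True}
  {i: True, j: True, b: True, o: False}
  {i: True, j: True, o: True, b: False}
  {i: True, j: True, o: False, b: False}
  {j: True, b: True, o: True, i: False}
  {j: True, b: True, o: False, i: False}
  {j: True, o: True, b: False, i: False}


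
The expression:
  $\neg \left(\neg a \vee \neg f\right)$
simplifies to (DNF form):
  $a \wedge f$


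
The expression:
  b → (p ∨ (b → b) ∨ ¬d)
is always true.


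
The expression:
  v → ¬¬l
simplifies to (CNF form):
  l ∨ ¬v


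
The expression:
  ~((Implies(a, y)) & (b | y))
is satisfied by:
  {a: True, b: False, y: False}
  {b: False, y: False, a: False}
  {a: True, b: True, y: False}


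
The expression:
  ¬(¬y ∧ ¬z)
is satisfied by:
  {y: True, z: True}
  {y: True, z: False}
  {z: True, y: False}


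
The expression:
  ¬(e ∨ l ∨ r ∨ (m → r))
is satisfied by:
  {m: True, e: False, r: False, l: False}


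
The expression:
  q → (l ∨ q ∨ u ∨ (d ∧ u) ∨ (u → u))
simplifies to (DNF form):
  True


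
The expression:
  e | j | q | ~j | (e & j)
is always true.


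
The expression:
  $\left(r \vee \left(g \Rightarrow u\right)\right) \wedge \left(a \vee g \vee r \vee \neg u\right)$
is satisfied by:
  {r: True, a: True, g: False, u: False}
  {r: True, a: False, g: False, u: False}
  {r: True, u: True, a: True, g: False}
  {r: True, u: True, a: False, g: False}
  {r: True, g: True, a: True, u: False}
  {r: True, g: True, a: False, u: False}
  {r: True, g: True, u: True, a: True}
  {r: True, g: True, u: True, a: False}
  {a: True, r: False, g: False, u: False}
  {r: False, a: False, g: False, u: False}
  {u: True, a: True, r: False, g: False}
  {g: True, u: True, a: True, r: False}
  {g: True, u: True, a: False, r: False}


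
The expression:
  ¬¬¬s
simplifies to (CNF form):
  ¬s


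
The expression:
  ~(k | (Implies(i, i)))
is never true.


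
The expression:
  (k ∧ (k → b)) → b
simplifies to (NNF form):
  True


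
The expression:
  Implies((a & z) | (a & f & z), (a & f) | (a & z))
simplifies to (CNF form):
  True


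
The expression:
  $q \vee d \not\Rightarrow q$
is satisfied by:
  {d: True, q: True}
  {d: True, q: False}
  {q: True, d: False}


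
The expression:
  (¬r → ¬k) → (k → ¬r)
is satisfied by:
  {k: False, r: False}
  {r: True, k: False}
  {k: True, r: False}


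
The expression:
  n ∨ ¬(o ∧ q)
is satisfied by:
  {n: True, o: False, q: False}
  {o: False, q: False, n: False}
  {n: True, q: True, o: False}
  {q: True, o: False, n: False}
  {n: True, o: True, q: False}
  {o: True, n: False, q: False}
  {n: True, q: True, o: True}


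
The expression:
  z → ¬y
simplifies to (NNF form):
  ¬y ∨ ¬z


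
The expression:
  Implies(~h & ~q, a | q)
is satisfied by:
  {a: True, q: True, h: True}
  {a: True, q: True, h: False}
  {a: True, h: True, q: False}
  {a: True, h: False, q: False}
  {q: True, h: True, a: False}
  {q: True, h: False, a: False}
  {h: True, q: False, a: False}


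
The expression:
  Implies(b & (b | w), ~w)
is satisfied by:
  {w: False, b: False}
  {b: True, w: False}
  {w: True, b: False}


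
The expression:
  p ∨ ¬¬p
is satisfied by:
  {p: True}


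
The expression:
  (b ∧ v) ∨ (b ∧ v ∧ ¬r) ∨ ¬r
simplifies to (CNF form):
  (b ∨ ¬r) ∧ (v ∨ ¬r)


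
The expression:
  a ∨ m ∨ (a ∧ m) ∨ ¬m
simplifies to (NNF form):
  True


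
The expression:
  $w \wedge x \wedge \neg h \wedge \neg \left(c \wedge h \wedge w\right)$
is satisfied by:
  {w: True, x: True, h: False}


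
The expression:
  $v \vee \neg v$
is always true.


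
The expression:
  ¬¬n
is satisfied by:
  {n: True}


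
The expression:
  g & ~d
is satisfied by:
  {g: True, d: False}


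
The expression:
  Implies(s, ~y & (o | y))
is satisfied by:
  {o: True, s: False, y: False}
  {o: False, s: False, y: False}
  {y: True, o: True, s: False}
  {y: True, o: False, s: False}
  {s: True, o: True, y: False}


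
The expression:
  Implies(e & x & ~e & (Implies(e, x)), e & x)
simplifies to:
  True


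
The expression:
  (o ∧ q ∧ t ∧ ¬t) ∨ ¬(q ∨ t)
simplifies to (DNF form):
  ¬q ∧ ¬t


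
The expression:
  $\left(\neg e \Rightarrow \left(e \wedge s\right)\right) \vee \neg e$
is always true.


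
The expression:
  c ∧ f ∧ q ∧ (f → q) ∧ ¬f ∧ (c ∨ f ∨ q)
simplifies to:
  False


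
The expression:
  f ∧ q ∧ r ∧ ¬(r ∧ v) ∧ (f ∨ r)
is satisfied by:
  {r: True, f: True, q: True, v: False}


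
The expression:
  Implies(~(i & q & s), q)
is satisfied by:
  {q: True}


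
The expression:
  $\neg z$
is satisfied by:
  {z: False}


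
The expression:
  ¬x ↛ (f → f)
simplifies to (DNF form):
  False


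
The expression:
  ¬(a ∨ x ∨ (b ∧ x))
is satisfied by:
  {x: False, a: False}


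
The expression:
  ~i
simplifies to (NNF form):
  ~i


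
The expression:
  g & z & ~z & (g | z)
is never true.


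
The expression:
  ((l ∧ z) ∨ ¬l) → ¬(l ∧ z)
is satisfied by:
  {l: False, z: False}
  {z: True, l: False}
  {l: True, z: False}


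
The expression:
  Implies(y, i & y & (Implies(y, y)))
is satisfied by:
  {i: True, y: False}
  {y: False, i: False}
  {y: True, i: True}
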